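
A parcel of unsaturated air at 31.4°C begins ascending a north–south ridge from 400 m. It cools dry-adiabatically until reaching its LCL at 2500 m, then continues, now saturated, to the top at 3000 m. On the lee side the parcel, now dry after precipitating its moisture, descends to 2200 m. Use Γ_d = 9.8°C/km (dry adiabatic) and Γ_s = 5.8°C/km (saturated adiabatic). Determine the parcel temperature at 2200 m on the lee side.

15.76°C

400 → 2500 m (dry, 9.8°C/km): ΔT = -9.8 × 2.1 = -20.58°C → T = 10.82°C
2500 → 3000 m (saturated, 5.8°C/km): ΔT = -5.8 × 0.5 = -2.9°C → T = 7.92°C
3000 → 2200 m (dry descent, 9.8°C/km): ΔT = +9.8 × 0.8 = +7.84°C → T = 15.76°C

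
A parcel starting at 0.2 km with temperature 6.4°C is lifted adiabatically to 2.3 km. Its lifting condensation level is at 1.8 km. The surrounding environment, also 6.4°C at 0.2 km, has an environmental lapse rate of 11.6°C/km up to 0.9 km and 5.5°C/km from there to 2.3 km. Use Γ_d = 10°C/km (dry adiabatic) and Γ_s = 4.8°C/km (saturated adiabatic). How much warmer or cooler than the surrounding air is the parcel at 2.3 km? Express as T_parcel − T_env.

Parcel:
  From 200 m to 1800 m (dry): cools by 10 × 1.6 = 16°C, giving -9.6°C.
  From 1800 m to 2300 m (saturated): cools by 4.8 × 0.5 = 2.4°C, giving -12°C.
Environment:
  From 200 m to 900 m (environment, lower layer): cools by 11.6 × 0.7 = 8.12°C, giving -1.72°C.
  From 900 m to 2300 m (environment, upper layer): cools by 5.5 × 1.4 = 7.7°C, giving -9.42°C.
T_parcel − T_env = -12 − (-9.42) = -2.58°C

-2.58°C (parcel cooler than environment)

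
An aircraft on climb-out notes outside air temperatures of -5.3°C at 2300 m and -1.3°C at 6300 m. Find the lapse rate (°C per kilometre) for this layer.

Γ = −ΔT/Δz = (-5.3 − (-1.3)) / (6300 − 2300) m
  = -4°C / 4 km = -1°C/km

-1°C/km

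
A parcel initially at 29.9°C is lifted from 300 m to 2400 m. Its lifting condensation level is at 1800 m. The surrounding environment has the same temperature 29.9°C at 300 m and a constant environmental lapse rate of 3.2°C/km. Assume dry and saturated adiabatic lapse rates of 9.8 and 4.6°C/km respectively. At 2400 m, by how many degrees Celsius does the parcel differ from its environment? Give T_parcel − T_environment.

Parcel:
  300 → 1800 m (dry, 9.8°C/km): ΔT = -9.8 × 1.5 = -14.7°C → T = 15.2°C
  1800 → 2400 m (saturated, 4.6°C/km): ΔT = -4.6 × 0.6 = -2.76°C → T = 12.44°C
Environment:
  300 → 2400 m (environment, 3.2°C/km): ΔT = -3.2 × 2.1 = -6.72°C → T = 23.18°C
T_parcel − T_env = 12.44 − 23.18 = -10.74°C

-10.74°C (parcel cooler than environment)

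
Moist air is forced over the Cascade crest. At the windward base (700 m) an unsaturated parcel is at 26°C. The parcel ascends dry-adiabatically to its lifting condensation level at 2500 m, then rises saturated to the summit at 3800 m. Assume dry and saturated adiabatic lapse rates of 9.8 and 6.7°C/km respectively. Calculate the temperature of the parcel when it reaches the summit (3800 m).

700 → 2500 m (dry, 9.8°C/km): ΔT = -9.8 × 1.8 = -17.64°C → T = 8.36°C
2500 → 3800 m (saturated, 6.7°C/km): ΔT = -6.7 × 1.3 = -8.71°C → T = -0.35°C

-0.35°C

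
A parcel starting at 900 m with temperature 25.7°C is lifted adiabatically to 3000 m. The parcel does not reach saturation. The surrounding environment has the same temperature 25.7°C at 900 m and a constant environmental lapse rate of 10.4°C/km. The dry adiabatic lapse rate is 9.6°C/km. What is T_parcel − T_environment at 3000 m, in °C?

Parcel:
  900 → 3000 m (dry, 9.6°C/km): ΔT = -9.6 × 2.1 = -20.16°C → T = 5.54°C
Environment:
  900 → 3000 m (environment, 10.4°C/km): ΔT = -10.4 × 2.1 = -21.84°C → T = 3.86°C
T_parcel − T_env = 5.54 − 3.86 = +1.68°C

+1.68°C (parcel warmer than environment)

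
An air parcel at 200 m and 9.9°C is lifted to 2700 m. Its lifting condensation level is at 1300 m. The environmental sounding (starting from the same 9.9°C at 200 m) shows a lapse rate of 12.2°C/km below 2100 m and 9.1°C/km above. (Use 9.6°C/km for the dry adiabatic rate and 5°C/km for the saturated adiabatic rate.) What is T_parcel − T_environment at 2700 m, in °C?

+11.08°C (parcel warmer than environment)

Parcel:
  200–1300 m, dry: Δz = 1.1 km ⇒ ΔT = -10.56°C; T = -0.66°C
  1300–2700 m, saturated: Δz = 1.4 km ⇒ ΔT = -7°C; T = -7.66°C
Environment:
  200–2100 m, environment, lower layer: Δz = 1.9 km ⇒ ΔT = -23.18°C; T = -13.28°C
  2100–2700 m, environment, upper layer: Δz = 0.6 km ⇒ ΔT = -5.46°C; T = -18.74°C
T_parcel − T_env = -7.66 − (-18.74) = +11.08°C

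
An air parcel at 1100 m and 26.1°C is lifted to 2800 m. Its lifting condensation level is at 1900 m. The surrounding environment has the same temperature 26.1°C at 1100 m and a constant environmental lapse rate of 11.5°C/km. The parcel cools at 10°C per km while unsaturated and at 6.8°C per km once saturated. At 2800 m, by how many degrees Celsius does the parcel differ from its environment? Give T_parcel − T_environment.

+5.43°C (parcel warmer than environment)

Parcel:
  1100 → 1900 m (dry, 10°C/km): ΔT = -10 × 0.8 = -8°C → T = 18.1°C
  1900 → 2800 m (saturated, 6.8°C/km): ΔT = -6.8 × 0.9 = -6.12°C → T = 11.98°C
Environment:
  1100 → 2800 m (environment, 11.5°C/km): ΔT = -11.5 × 1.7 = -19.55°C → T = 6.55°C
T_parcel − T_env = 11.98 − 6.55 = +5.43°C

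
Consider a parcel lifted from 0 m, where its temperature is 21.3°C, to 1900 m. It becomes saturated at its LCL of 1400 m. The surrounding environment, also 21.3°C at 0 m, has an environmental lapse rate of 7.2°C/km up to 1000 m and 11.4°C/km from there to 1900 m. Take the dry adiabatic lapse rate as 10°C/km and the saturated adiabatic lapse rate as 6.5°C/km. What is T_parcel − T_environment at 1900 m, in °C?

Parcel:
  From 0 m to 1400 m (dry): cools by 10 × 1.4 = 14°C, giving 7.3°C.
  From 1400 m to 1900 m (saturated): cools by 6.5 × 0.5 = 3.25°C, giving 4.05°C.
Environment:
  From 0 m to 1000 m (environment, lower layer): cools by 7.2 × 1 = 7.2°C, giving 14.1°C.
  From 1000 m to 1900 m (environment, upper layer): cools by 11.4 × 0.9 = 10.26°C, giving 3.84°C.
T_parcel − T_env = 4.05 − 3.84 = +0.21°C

+0.21°C (parcel warmer than environment)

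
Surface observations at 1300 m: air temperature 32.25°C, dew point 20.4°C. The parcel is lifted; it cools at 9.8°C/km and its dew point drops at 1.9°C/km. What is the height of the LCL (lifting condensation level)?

T and T_d converge at 9.8 − 1.9 = 7.9°C per km
Height above start = (32.25 − 20.4) / 7.9 = 1.5 km
LCL altitude = 1300 m + 1500 m = 2800 m

2800 m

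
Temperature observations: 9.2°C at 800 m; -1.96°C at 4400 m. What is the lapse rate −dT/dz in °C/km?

3.1°C/km

Γ = −ΔT/Δz = (9.2 − (-1.96)) / (4400 − 800) m
  = 11.16°C / 3.6 km = 3.1°C/km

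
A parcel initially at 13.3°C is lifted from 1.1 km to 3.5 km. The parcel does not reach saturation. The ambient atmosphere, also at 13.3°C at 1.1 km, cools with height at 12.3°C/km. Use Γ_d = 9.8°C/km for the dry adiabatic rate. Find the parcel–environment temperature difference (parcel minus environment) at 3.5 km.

Parcel:
  1100–3500 m, dry: Δz = 2.4 km ⇒ ΔT = -23.52°C; T = -10.22°C
Environment:
  1100–3500 m, environment: Δz = 2.4 km ⇒ ΔT = -29.52°C; T = -16.22°C
T_parcel − T_env = -10.22 − (-16.22) = +6°C

+6°C (parcel warmer than environment)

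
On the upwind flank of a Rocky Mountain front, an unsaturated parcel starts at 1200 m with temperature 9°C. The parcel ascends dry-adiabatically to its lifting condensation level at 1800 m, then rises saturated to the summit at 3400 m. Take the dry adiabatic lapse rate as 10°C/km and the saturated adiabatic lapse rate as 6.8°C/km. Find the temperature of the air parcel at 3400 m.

From 1200 m to 1800 m (dry): cools by 10 × 0.6 = 6°C, giving 3°C.
From 1800 m to 3400 m (saturated): cools by 6.8 × 1.6 = 10.88°C, giving -7.88°C.

-7.88°C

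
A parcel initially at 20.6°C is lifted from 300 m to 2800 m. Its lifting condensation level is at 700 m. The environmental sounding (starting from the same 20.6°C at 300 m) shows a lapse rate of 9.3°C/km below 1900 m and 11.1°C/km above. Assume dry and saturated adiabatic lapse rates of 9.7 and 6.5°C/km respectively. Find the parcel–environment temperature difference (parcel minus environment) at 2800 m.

+7.34°C (parcel warmer than environment)

Parcel:
  300–700 m, dry: Δz = 0.4 km ⇒ ΔT = -3.88°C; T = 16.72°C
  700–2800 m, saturated: Δz = 2.1 km ⇒ ΔT = -13.65°C; T = 3.07°C
Environment:
  300–1900 m, environment, lower layer: Δz = 1.6 km ⇒ ΔT = -14.88°C; T = 5.72°C
  1900–2800 m, environment, upper layer: Δz = 0.9 km ⇒ ΔT = -9.99°C; T = -4.27°C
T_parcel − T_env = 3.07 − (-4.27) = +7.34°C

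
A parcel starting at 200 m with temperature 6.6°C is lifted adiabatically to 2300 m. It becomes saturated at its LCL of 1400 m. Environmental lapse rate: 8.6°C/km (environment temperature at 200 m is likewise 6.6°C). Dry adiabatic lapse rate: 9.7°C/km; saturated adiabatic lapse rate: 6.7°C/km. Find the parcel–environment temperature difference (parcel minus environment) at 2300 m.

Parcel:
  From 200 m to 1400 m (dry): cools by 9.7 × 1.2 = 11.64°C, giving -5.04°C.
  From 1400 m to 2300 m (saturated): cools by 6.7 × 0.9 = 6.03°C, giving -11.07°C.
Environment:
  From 200 m to 2300 m (environment): cools by 8.6 × 2.1 = 18.06°C, giving -11.46°C.
T_parcel − T_env = -11.07 − (-11.46) = +0.39°C

+0.39°C (parcel warmer than environment)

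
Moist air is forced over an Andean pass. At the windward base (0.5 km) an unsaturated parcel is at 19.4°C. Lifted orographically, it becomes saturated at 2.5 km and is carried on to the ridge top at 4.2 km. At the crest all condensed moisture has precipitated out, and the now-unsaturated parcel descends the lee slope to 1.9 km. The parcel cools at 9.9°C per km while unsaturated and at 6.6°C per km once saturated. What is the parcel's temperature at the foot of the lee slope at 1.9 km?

11.15°C

500–2500 m, dry: Δz = 2 km ⇒ ΔT = -19.8°C; T = -0.4°C
2500–4200 m, saturated: Δz = 1.7 km ⇒ ΔT = -11.22°C; T = -11.62°C
4200–1900 m, dry descent: Δz = 2.3 km ⇒ ΔT = +22.77°C; T = 11.15°C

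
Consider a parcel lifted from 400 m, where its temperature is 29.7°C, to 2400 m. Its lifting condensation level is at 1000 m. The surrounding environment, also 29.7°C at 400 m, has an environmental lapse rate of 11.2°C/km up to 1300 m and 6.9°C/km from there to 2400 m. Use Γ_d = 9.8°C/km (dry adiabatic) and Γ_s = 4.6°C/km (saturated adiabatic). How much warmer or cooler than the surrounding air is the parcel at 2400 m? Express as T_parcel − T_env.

+5.35°C (parcel warmer than environment)

Parcel:
  From 400 m to 1000 m (dry): cools by 9.8 × 0.6 = 5.88°C, giving 23.82°C.
  From 1000 m to 2400 m (saturated): cools by 4.6 × 1.4 = 6.44°C, giving 17.38°C.
Environment:
  From 400 m to 1300 m (environment, lower layer): cools by 11.2 × 0.9 = 10.08°C, giving 19.62°C.
  From 1300 m to 2400 m (environment, upper layer): cools by 6.9 × 1.1 = 7.59°C, giving 12.03°C.
T_parcel − T_env = 17.38 − 12.03 = +5.35°C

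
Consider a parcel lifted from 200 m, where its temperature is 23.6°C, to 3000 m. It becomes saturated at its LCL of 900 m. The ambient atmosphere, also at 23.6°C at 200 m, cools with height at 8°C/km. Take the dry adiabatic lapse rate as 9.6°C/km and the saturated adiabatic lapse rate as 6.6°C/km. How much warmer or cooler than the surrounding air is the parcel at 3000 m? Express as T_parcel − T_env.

Parcel:
  Dry to 900 m: -9.6 × 0.7 km = -6.72°C, so T = 16.88°C.
  Saturated to 3000 m: -6.6 × 2.1 km = -13.86°C, so T = 3.02°C.
Environment:
  Environment to 3000 m: -8 × 2.8 km = -22.4°C, so T = 1.2°C.
T_parcel − T_env = 3.02 − 1.2 = +1.82°C

+1.82°C (parcel warmer than environment)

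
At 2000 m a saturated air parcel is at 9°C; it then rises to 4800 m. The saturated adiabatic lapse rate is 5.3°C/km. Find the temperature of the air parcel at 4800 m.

Saturated adiabatic to 4800 m: -5.3 × 2.8 km = -14.84°C, so T = -5.84°C.

-5.84°C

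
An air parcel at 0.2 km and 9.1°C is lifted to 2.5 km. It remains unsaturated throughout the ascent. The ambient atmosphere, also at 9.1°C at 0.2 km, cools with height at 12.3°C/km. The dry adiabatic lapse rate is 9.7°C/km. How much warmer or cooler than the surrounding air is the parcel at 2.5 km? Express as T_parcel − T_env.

+5.98°C (parcel warmer than environment)

Parcel:
  200–2500 m, dry: Δz = 2.3 km ⇒ ΔT = -22.31°C; T = -13.21°C
Environment:
  200–2500 m, environment: Δz = 2.3 km ⇒ ΔT = -28.29°C; T = -19.19°C
T_parcel − T_env = -13.21 − (-19.19) = +5.98°C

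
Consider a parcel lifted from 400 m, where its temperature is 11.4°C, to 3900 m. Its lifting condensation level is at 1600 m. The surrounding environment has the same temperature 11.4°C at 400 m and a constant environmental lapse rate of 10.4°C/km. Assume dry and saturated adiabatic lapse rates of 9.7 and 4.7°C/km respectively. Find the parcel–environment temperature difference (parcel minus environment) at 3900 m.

Parcel:
  400–1600 m, dry: Δz = 1.2 km ⇒ ΔT = -11.64°C; T = -0.24°C
  1600–3900 m, saturated: Δz = 2.3 km ⇒ ΔT = -10.81°C; T = -11.05°C
Environment:
  400–3900 m, environment: Δz = 3.5 km ⇒ ΔT = -36.4°C; T = -25°C
T_parcel − T_env = -11.05 − (-25) = +13.95°C

+13.95°C (parcel warmer than environment)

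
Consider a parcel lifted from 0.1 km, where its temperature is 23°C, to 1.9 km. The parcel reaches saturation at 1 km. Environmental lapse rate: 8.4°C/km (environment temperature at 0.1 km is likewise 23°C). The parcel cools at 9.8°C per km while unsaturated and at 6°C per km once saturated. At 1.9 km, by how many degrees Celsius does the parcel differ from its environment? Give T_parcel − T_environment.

Parcel:
  100–1000 m, dry: Δz = 0.9 km ⇒ ΔT = -8.82°C; T = 14.18°C
  1000–1900 m, saturated: Δz = 0.9 km ⇒ ΔT = -5.4°C; T = 8.78°C
Environment:
  100–1900 m, environment: Δz = 1.8 km ⇒ ΔT = -15.12°C; T = 7.88°C
T_parcel − T_env = 8.78 − 7.88 = +0.9°C

+0.9°C (parcel warmer than environment)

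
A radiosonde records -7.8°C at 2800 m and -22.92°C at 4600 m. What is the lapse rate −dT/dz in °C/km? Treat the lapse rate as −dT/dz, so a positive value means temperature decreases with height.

Γ = −ΔT/Δz = (-7.8 − (-22.92)) / (4600 − 2800) m
  = 15.12°C / 1.8 km = 8.4°C/km

8.4°C/km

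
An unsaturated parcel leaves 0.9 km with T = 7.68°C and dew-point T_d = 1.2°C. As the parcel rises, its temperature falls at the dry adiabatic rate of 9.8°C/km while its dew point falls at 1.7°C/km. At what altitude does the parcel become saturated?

T and T_d converge at 9.8 − 1.7 = 8.1°C per km
Height above start = (7.68 − 1.2) / 8.1 = 0.8 km
LCL altitude = 900 m + 800 m = 1700 m

1.7 km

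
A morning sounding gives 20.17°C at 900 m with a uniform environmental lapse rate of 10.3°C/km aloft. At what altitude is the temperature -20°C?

Height above start = (20.17 − (-20)) / 10.3 = 3.9 km
Altitude = 900 m + 3900 m = 4800 m

4800 m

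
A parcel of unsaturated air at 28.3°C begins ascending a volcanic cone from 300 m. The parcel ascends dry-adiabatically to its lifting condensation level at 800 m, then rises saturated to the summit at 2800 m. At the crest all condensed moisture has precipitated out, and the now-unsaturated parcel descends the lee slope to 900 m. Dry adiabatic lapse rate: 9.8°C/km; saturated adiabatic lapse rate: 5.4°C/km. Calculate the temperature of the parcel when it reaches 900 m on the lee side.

31.22°C

From 300 m to 800 m (dry): cools by 9.8 × 0.5 = 4.9°C, giving 23.4°C.
From 800 m to 2800 m (saturated): cools by 5.4 × 2 = 10.8°C, giving 12.6°C.
From 2800 m to 900 m (dry descent): warms by 9.8 × 1.9 = 18.62°C, giving 31.22°C.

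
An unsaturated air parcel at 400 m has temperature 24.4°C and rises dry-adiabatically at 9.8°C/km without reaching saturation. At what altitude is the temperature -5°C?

Height above start = (24.4 − (-5)) / 9.8 = 3 km
Altitude = 400 m + 3000 m = 3400 m

3400 m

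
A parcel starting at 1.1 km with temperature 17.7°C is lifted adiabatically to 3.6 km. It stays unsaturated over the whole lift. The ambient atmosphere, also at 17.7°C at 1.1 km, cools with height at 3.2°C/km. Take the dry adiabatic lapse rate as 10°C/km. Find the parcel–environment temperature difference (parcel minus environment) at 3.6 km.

Parcel:
  1100 → 3600 m (dry, 10°C/km): ΔT = -10 × 2.5 = -25°C → T = -7.3°C
Environment:
  1100 → 3600 m (environment, 3.2°C/km): ΔT = -3.2 × 2.5 = -8°C → T = 9.7°C
T_parcel − T_env = -7.3 − 9.7 = -17°C

-17°C (parcel cooler than environment)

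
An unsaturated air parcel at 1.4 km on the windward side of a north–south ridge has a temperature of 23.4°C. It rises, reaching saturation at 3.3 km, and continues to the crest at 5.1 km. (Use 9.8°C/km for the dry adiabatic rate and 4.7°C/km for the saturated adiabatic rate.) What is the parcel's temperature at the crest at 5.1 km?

-3.68°C

1400 → 3300 m (dry, 9.8°C/km): ΔT = -9.8 × 1.9 = -18.62°C → T = 4.78°C
3300 → 5100 m (saturated, 4.7°C/km): ΔT = -4.7 × 1.8 = -8.46°C → T = -3.68°C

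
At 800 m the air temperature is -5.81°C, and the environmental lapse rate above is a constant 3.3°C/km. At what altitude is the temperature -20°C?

5100 m

Height above start = (-5.81 − (-20)) / 3.3 = 4.3 km
Altitude = 800 m + 4300 m = 5100 m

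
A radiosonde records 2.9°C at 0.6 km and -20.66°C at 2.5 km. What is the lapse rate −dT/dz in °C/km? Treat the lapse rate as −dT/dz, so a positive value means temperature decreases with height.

Γ = −ΔT/Δz = (2.9 − (-20.66)) / (2500 − 600) m
  = 23.56°C / 1.9 km = 12.4°C/km

12.4°C/km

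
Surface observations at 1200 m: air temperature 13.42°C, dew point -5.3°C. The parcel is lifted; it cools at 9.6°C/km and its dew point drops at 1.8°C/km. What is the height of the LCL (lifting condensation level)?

3600 m

T and T_d converge at 9.6 − 1.8 = 7.8°C per km
Height above start = (13.42 − (-5.3)) / 7.8 = 2.4 km
LCL altitude = 1200 m + 2400 m = 3600 m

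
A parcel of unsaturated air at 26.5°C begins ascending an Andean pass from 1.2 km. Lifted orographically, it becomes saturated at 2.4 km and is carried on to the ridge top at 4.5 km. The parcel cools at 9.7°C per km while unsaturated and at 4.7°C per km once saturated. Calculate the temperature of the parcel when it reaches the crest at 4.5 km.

4.99°C

1200 → 2400 m (dry, 9.7°C/km): ΔT = -9.7 × 1.2 = -11.64°C → T = 14.86°C
2400 → 4500 m (saturated, 4.7°C/km): ΔT = -4.7 × 2.1 = -9.87°C → T = 4.99°C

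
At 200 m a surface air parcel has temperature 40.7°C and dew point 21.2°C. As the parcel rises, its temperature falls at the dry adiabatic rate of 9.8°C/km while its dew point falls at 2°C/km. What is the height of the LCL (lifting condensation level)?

T and T_d converge at 9.8 − 2 = 7.8°C per km
Height above start = (40.7 − 21.2) / 7.8 = 2.5 km
LCL altitude = 200 m + 2500 m = 2700 m

2700 m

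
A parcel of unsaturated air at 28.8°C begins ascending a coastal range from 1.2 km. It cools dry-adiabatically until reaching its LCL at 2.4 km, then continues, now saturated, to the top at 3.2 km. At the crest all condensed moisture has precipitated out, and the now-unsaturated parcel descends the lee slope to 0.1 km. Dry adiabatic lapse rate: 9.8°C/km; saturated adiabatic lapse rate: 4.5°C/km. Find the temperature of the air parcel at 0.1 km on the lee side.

43.82°C

1200 → 2400 m (dry, 9.8°C/km): ΔT = -9.8 × 1.2 = -11.76°C → T = 17.04°C
2400 → 3200 m (saturated, 4.5°C/km): ΔT = -4.5 × 0.8 = -3.6°C → T = 13.44°C
3200 → 100 m (dry descent, 9.8°C/km): ΔT = +9.8 × 3.1 = +30.38°C → T = 43.82°C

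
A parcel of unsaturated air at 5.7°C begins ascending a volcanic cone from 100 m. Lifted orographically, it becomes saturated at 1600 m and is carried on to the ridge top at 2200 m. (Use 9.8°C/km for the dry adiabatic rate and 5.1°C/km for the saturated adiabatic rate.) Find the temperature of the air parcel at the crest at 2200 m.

-12.06°C

100–1600 m, dry: Δz = 1.5 km ⇒ ΔT = -14.7°C; T = -9°C
1600–2200 m, saturated: Δz = 0.6 km ⇒ ΔT = -3.06°C; T = -12.06°C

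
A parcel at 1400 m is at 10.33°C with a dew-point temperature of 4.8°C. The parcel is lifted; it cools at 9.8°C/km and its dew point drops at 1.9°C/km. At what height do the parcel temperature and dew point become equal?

2100 m

T and T_d converge at 9.8 − 1.9 = 7.9°C per km
Height above start = (10.33 − 4.8) / 7.9 = 0.7 km
LCL altitude = 1400 m + 700 m = 2100 m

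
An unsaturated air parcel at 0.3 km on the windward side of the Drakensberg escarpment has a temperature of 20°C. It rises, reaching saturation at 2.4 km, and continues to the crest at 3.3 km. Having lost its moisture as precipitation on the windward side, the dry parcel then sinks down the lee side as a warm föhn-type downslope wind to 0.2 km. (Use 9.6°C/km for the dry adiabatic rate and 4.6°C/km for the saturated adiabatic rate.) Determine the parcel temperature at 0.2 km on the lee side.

From 300 m to 2400 m (dry): cools by 9.6 × 2.1 = 20.16°C, giving -0.16°C.
From 2400 m to 3300 m (saturated): cools by 4.6 × 0.9 = 4.14°C, giving -4.3°C.
From 3300 m to 200 m (dry descent): warms by 9.6 × 3.1 = 29.76°C, giving 25.46°C.

25.46°C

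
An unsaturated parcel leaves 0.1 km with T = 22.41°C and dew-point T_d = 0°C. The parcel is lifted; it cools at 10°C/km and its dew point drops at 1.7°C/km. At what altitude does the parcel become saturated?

2.8 km

T and T_d converge at 10 − 1.7 = 8.3°C per km
Height above start = (22.41 − 0) / 8.3 = 2.7 km
LCL altitude = 100 m + 2700 m = 2800 m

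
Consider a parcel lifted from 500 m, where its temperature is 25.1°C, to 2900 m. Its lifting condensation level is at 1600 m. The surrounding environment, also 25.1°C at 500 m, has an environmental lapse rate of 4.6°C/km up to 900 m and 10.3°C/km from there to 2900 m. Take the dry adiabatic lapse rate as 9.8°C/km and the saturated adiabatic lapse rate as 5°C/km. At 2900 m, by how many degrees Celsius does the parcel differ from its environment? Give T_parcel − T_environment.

+5.16°C (parcel warmer than environment)

Parcel:
  500–1600 m, dry: Δz = 1.1 km ⇒ ΔT = -10.78°C; T = 14.32°C
  1600–2900 m, saturated: Δz = 1.3 km ⇒ ΔT = -6.5°C; T = 7.82°C
Environment:
  500–900 m, environment, lower layer: Δz = 0.4 km ⇒ ΔT = -1.84°C; T = 23.26°C
  900–2900 m, environment, upper layer: Δz = 2 km ⇒ ΔT = -20.6°C; T = 2.66°C
T_parcel − T_env = 7.82 − 2.66 = +5.16°C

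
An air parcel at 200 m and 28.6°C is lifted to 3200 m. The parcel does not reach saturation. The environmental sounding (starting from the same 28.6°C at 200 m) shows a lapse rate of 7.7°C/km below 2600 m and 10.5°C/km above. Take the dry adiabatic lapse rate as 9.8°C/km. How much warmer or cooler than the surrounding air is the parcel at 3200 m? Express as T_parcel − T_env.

-4.62°C (parcel cooler than environment)

Parcel:
  200–3200 m, dry: Δz = 3 km ⇒ ΔT = -29.4°C; T = -0.8°C
Environment:
  200–2600 m, environment, lower layer: Δz = 2.4 km ⇒ ΔT = -18.48°C; T = 10.12°C
  2600–3200 m, environment, upper layer: Δz = 0.6 km ⇒ ΔT = -6.3°C; T = 3.82°C
T_parcel − T_env = -0.8 − 3.82 = -4.62°C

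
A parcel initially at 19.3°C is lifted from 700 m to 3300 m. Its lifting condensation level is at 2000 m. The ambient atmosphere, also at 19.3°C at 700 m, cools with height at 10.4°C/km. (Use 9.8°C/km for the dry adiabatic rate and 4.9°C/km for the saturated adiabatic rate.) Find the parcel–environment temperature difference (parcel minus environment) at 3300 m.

+7.93°C (parcel warmer than environment)

Parcel:
  Dry to 2000 m: -9.8 × 1.3 km = -12.74°C, so T = 6.56°C.
  Saturated to 3300 m: -4.9 × 1.3 km = -6.37°C, so T = 0.19°C.
Environment:
  Environment to 3300 m: -10.4 × 2.6 km = -27.04°C, so T = -7.74°C.
T_parcel − T_env = 0.19 − (-7.74) = +7.93°C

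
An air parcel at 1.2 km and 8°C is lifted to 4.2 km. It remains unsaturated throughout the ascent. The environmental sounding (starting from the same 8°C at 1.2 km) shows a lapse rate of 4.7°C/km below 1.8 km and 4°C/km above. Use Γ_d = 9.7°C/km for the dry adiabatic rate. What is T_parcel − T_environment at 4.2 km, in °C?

-16.68°C (parcel cooler than environment)

Parcel:
  1200 → 4200 m (dry, 9.7°C/km): ΔT = -9.7 × 3 = -29.1°C → T = -21.1°C
Environment:
  1200 → 1800 m (environment, lower layer, 4.7°C/km): ΔT = -4.7 × 0.6 = -2.82°C → T = 5.18°C
  1800 → 4200 m (environment, upper layer, 4°C/km): ΔT = -4 × 2.4 = -9.6°C → T = -4.42°C
T_parcel − T_env = -21.1 − (-4.42) = -16.68°C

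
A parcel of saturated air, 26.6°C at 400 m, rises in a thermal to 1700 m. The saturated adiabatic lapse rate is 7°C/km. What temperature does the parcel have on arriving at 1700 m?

400 → 1700 m (saturated adiabatic, 7°C/km): ΔT = -7 × 1.3 = -9.1°C → T = 17.5°C

17.5°C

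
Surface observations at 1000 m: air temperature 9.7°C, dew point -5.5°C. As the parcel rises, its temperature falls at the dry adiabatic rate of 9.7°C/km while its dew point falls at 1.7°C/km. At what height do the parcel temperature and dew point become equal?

2900 m

T and T_d converge at 9.7 − 1.7 = 8°C per km
Height above start = (9.7 − (-5.5)) / 8 = 1.9 km
LCL altitude = 1000 m + 1900 m = 2900 m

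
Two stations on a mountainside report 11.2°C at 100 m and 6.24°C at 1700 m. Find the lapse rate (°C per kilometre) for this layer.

Γ = −ΔT/Δz = (11.2 − 6.24) / (1700 − 100) m
  = 4.96°C / 1.6 km = 3.1°C/km

3.1°C/km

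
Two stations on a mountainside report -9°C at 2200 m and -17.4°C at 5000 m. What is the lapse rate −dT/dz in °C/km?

Γ = −ΔT/Δz = (-9 − (-17.4)) / (5000 − 2200) m
  = 8.4°C / 2.8 km = 3°C/km

3°C/km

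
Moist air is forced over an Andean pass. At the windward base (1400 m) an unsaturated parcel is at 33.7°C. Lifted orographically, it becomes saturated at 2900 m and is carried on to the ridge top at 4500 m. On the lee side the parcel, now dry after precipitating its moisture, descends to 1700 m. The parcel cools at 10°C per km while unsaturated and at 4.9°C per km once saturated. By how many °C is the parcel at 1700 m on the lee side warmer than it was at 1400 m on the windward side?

1400 → 2900 m (dry, 10°C/km): ΔT = -10 × 1.5 = -15°C → T = 18.7°C
2900 → 4500 m (saturated, 4.9°C/km): ΔT = -4.9 × 1.6 = -7.84°C → T = 10.86°C
4500 → 1700 m (dry descent, 10°C/km): ΔT = +10 × 2.8 = +28°C → T = 38.86°C
Net change vs windward start: 38.86 − 33.7 = +5.16°C

+5.16°C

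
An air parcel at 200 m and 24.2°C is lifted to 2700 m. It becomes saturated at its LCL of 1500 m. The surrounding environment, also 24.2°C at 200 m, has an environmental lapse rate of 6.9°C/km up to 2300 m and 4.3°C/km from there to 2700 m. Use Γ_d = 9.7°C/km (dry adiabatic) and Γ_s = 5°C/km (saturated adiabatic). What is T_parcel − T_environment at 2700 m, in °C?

Parcel:
  Dry to 1500 m: -9.7 × 1.3 km = -12.61°C, so T = 11.59°C.
  Saturated to 2700 m: -5 × 1.2 km = -6°C, so T = 5.59°C.
Environment:
  Environment, lower layer to 2300 m: -6.9 × 2.1 km = -14.49°C, so T = 9.71°C.
  Environment, upper layer to 2700 m: -4.3 × 0.4 km = -1.72°C, so T = 7.99°C.
T_parcel − T_env = 5.59 − 7.99 = -2.4°C

-2.4°C (parcel cooler than environment)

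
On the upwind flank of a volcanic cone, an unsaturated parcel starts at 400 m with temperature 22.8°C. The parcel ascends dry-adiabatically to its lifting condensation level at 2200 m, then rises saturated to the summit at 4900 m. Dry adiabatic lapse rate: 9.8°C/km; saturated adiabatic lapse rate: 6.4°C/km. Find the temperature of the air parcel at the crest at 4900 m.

-12.12°C

400 → 2200 m (dry, 9.8°C/km): ΔT = -9.8 × 1.8 = -17.64°C → T = 5.16°C
2200 → 4900 m (saturated, 6.4°C/km): ΔT = -6.4 × 2.7 = -17.28°C → T = -12.12°C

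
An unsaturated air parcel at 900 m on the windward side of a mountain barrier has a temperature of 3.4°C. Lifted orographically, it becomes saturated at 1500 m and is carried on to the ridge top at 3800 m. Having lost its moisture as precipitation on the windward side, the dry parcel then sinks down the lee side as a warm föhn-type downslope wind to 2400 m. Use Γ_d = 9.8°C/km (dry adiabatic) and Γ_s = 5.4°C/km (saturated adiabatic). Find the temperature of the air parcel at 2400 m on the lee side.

-1.18°C

Dry to 1500 m: -9.8 × 0.6 km = -5.88°C, so T = -2.48°C.
Saturated to 3800 m: -5.4 × 2.3 km = -12.42°C, so T = -14.9°C.
Dry descent to 2400 m: +9.8 × 1.4 km = +13.72°C, so T = -1.18°C.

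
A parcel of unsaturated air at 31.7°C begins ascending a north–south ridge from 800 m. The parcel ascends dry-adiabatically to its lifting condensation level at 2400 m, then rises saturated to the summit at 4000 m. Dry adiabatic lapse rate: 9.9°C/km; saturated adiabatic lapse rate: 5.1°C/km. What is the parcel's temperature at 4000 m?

7.7°C

Dry to 2400 m: -9.9 × 1.6 km = -15.84°C, so T = 15.86°C.
Saturated to 4000 m: -5.1 × 1.6 km = -8.16°C, so T = 7.7°C.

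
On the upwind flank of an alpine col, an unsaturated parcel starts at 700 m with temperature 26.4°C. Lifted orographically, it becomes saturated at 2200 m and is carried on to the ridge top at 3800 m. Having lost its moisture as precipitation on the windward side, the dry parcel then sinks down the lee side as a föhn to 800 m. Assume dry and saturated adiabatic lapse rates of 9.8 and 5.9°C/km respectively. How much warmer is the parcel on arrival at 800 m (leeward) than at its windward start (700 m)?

700 → 2200 m (dry, 9.8°C/km): ΔT = -9.8 × 1.5 = -14.7°C → T = 11.7°C
2200 → 3800 m (saturated, 5.9°C/km): ΔT = -5.9 × 1.6 = -9.44°C → T = 2.26°C
3800 → 800 m (dry descent, 9.8°C/km): ΔT = +9.8 × 3 = +29.4°C → T = 31.66°C
Net change vs windward start: 31.66 − 26.4 = +5.26°C

+5.26°C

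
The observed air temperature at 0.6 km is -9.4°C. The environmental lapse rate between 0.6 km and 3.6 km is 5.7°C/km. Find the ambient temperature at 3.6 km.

-26.5°C

600 → 3600 m (environmental, 5.7°C/km): ΔT = -5.7 × 3 = -17.1°C → T = -26.5°C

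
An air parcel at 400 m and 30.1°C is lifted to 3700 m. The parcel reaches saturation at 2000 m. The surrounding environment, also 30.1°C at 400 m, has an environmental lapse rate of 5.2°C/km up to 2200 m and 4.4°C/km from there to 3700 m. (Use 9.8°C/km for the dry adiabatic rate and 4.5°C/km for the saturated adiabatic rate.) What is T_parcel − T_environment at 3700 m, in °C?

-7.37°C (parcel cooler than environment)

Parcel:
  400–2000 m, dry: Δz = 1.6 km ⇒ ΔT = -15.68°C; T = 14.42°C
  2000–3700 m, saturated: Δz = 1.7 km ⇒ ΔT = -7.65°C; T = 6.77°C
Environment:
  400–2200 m, environment, lower layer: Δz = 1.8 km ⇒ ΔT = -9.36°C; T = 20.74°C
  2200–3700 m, environment, upper layer: Δz = 1.5 km ⇒ ΔT = -6.6°C; T = 14.14°C
T_parcel − T_env = 6.77 − 14.14 = -7.37°C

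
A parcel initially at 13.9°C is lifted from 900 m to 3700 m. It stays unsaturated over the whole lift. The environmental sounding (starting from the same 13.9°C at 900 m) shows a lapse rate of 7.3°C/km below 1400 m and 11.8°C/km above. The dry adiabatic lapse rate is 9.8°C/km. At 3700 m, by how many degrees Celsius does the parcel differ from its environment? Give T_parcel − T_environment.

Parcel:
  900–3700 m, dry: Δz = 2.8 km ⇒ ΔT = -27.44°C; T = -13.54°C
Environment:
  900–1400 m, environment, lower layer: Δz = 0.5 km ⇒ ΔT = -3.65°C; T = 10.25°C
  1400–3700 m, environment, upper layer: Δz = 2.3 km ⇒ ΔT = -27.14°C; T = -16.89°C
T_parcel − T_env = -13.54 − (-16.89) = +3.35°C

+3.35°C (parcel warmer than environment)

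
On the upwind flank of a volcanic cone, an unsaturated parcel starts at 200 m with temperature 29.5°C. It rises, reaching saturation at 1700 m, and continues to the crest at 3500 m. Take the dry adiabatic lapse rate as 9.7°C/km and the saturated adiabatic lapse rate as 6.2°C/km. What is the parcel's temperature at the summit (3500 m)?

3.79°C

Dry to 1700 m: -9.7 × 1.5 km = -14.55°C, so T = 14.95°C.
Saturated to 3500 m: -6.2 × 1.8 km = -11.16°C, so T = 3.79°C.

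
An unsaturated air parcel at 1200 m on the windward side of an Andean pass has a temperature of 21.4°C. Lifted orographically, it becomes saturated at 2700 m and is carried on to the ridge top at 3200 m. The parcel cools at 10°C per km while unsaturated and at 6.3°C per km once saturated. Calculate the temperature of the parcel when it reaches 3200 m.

1200–2700 m, dry: Δz = 1.5 km ⇒ ΔT = -15°C; T = 6.4°C
2700–3200 m, saturated: Δz = 0.5 km ⇒ ΔT = -3.15°C; T = 3.25°C

3.25°C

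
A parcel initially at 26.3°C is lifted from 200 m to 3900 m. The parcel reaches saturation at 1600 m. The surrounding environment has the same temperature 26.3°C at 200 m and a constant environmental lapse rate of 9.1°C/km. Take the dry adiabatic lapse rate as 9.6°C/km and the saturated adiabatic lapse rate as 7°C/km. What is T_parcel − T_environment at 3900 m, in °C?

+4.13°C (parcel warmer than environment)

Parcel:
  200–1600 m, dry: Δz = 1.4 km ⇒ ΔT = -13.44°C; T = 12.86°C
  1600–3900 m, saturated: Δz = 2.3 km ⇒ ΔT = -16.1°C; T = -3.24°C
Environment:
  200–3900 m, environment: Δz = 3.7 km ⇒ ΔT = -33.67°C; T = -7.37°C
T_parcel − T_env = -3.24 − (-7.37) = +4.13°C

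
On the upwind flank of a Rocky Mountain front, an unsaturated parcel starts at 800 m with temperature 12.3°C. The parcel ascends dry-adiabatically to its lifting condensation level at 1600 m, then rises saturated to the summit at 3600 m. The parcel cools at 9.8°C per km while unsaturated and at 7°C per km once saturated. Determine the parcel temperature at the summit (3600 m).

Dry to 1600 m: -9.8 × 0.8 km = -7.84°C, so T = 4.46°C.
Saturated to 3600 m: -7 × 2 km = -14°C, so T = -9.54°C.

-9.54°C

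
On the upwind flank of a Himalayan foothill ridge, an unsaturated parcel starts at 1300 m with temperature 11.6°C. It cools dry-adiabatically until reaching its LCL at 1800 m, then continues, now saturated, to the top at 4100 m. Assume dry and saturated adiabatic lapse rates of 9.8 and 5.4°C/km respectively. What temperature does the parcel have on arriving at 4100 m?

1300–1800 m, dry: Δz = 0.5 km ⇒ ΔT = -4.9°C; T = 6.7°C
1800–4100 m, saturated: Δz = 2.3 km ⇒ ΔT = -12.42°C; T = -5.72°C

-5.72°C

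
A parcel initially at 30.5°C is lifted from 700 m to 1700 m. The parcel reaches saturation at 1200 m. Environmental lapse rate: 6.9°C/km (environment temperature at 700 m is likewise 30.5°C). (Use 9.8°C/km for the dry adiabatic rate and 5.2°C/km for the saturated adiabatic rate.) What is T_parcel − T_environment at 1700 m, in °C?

-0.6°C (parcel cooler than environment)

Parcel:
  700 → 1200 m (dry, 9.8°C/km): ΔT = -9.8 × 0.5 = -4.9°C → T = 25.6°C
  1200 → 1700 m (saturated, 5.2°C/km): ΔT = -5.2 × 0.5 = -2.6°C → T = 23°C
Environment:
  700 → 1700 m (environment, 6.9°C/km): ΔT = -6.9 × 1 = -6.9°C → T = 23.6°C
T_parcel − T_env = 23 − 23.6 = -0.6°C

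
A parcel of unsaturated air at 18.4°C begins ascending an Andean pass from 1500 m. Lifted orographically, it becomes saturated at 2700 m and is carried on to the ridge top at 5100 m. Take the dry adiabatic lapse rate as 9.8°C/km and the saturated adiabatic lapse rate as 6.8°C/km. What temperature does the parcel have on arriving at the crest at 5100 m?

-9.68°C

Dry to 2700 m: -9.8 × 1.2 km = -11.76°C, so T = 6.64°C.
Saturated to 5100 m: -6.8 × 2.4 km = -16.32°C, so T = -9.68°C.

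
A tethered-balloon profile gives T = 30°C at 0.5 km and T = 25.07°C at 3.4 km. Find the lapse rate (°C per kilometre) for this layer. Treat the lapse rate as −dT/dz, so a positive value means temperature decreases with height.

1.7°C/km

Γ = −ΔT/Δz = (30 − 25.07) / (3400 − 500) m
  = 4.93°C / 2.9 km = 1.7°C/km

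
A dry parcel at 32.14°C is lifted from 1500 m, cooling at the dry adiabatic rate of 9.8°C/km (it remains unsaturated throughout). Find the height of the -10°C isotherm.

Height above start = (32.14 − (-10)) / 9.8 = 4.3 km
Altitude = 1500 m + 4300 m = 5800 m

5800 m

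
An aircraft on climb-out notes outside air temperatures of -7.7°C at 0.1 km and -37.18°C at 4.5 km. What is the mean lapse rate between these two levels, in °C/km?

6.7°C/km

Γ = −ΔT/Δz = (-7.7 − (-37.18)) / (4500 − 100) m
  = 29.48°C / 4.4 km = 6.7°C/km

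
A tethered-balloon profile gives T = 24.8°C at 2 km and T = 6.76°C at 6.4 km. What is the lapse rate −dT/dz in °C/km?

4.1°C/km

Γ = −ΔT/Δz = (24.8 − 6.76) / (6400 − 2000) m
  = 18.04°C / 4.4 km = 4.1°C/km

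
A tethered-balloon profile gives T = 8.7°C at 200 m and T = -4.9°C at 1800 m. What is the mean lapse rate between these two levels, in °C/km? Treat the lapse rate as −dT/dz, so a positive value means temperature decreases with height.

Γ = −ΔT/Δz = (8.7 − (-4.9)) / (1800 − 200) m
  = 13.6°C / 1.6 km = 8.5°C/km

8.5°C/km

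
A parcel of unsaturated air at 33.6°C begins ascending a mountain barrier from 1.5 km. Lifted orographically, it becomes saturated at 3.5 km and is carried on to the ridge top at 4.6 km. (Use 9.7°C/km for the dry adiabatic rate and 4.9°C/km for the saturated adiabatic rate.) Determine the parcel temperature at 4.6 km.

1500 → 3500 m (dry, 9.7°C/km): ΔT = -9.7 × 2 = -19.4°C → T = 14.2°C
3500 → 4600 m (saturated, 4.9°C/km): ΔT = -4.9 × 1.1 = -5.39°C → T = 8.81°C

8.81°C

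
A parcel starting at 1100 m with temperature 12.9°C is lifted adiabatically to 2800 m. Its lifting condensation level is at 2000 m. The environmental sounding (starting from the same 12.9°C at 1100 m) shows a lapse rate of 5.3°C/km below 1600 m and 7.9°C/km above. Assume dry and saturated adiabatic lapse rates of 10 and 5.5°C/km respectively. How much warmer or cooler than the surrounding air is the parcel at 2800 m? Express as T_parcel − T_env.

-1.27°C (parcel cooler than environment)

Parcel:
  1100–2000 m, dry: Δz = 0.9 km ⇒ ΔT = -9°C; T = 3.9°C
  2000–2800 m, saturated: Δz = 0.8 km ⇒ ΔT = -4.4°C; T = -0.5°C
Environment:
  1100–1600 m, environment, lower layer: Δz = 0.5 km ⇒ ΔT = -2.65°C; T = 10.25°C
  1600–2800 m, environment, upper layer: Δz = 1.2 km ⇒ ΔT = -9.48°C; T = 0.77°C
T_parcel − T_env = -0.5 − 0.77 = -1.27°C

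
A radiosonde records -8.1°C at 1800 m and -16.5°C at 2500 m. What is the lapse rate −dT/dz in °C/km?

Γ = −ΔT/Δz = (-8.1 − (-16.5)) / (2500 − 1800) m
  = 8.4°C / 0.7 km = 12°C/km

12°C/km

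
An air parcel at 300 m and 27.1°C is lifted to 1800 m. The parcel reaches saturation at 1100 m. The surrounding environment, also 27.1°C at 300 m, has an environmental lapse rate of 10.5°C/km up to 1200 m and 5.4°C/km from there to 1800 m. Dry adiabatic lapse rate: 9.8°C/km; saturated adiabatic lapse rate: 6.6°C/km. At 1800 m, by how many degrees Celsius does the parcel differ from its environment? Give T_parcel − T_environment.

+0.23°C (parcel warmer than environment)

Parcel:
  From 300 m to 1100 m (dry): cools by 9.8 × 0.8 = 7.84°C, giving 19.26°C.
  From 1100 m to 1800 m (saturated): cools by 6.6 × 0.7 = 4.62°C, giving 14.64°C.
Environment:
  From 300 m to 1200 m (environment, lower layer): cools by 10.5 × 0.9 = 9.45°C, giving 17.65°C.
  From 1200 m to 1800 m (environment, upper layer): cools by 5.4 × 0.6 = 3.24°C, giving 14.41°C.
T_parcel − T_env = 14.64 − 14.41 = +0.23°C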